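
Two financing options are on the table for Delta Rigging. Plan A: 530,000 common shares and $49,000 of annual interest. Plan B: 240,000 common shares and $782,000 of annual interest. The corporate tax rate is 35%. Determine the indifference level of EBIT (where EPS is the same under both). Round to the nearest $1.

At indifference, (EBIT − 49,000)(1 − t)/530,000 = (EBIT − 782,000)(1 − t)/240,000.
Cancelling (1 − t) and cross-multiplying: 240,000·(EBIT − 49,000) = 530,000·(EBIT − 782,000).
Solving, EBIT = (782,000·530,000 − 49,000·240,000) / (530,000 − 240,000) = 402,700,000,000 / 290,000 = 1,388,620.69.

$1,388,621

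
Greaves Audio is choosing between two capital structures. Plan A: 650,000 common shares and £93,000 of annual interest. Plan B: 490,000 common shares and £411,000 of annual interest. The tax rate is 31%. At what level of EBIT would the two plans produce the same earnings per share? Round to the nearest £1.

£1,384,875

Set EPS_A = EPS_B: (EBIT − £93,000)(1 − 0.31) ÷ 650,000 = (EBIT − £411,000)(1 − 0.31) ÷ 490,000.
The (1 − t) factor cancels: (EBIT − 93,000) × 490,000 = (EBIT − 411,000) × 650,000.
EBIT × (650,000 − 490,000) = 411,000 × 650,000 − 93,000 × 490,000 = 221,580,000,000, so EBIT = 221,580,000,000 ÷ 160,000 = 1,384,875.00.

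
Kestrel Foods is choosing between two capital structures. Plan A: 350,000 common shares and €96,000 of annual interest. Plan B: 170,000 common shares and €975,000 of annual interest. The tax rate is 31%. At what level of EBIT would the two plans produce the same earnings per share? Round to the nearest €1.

At indifference, (EBIT − 96,000)(1 − t)/350,000 = (EBIT − 975,000)(1 − t)/170,000.
Cancelling (1 − t) and cross-multiplying: 170,000·(EBIT − 96,000) = 350,000·(EBIT − 975,000).
Solving, EBIT = (975,000·350,000 − 96,000·170,000) / (350,000 − 170,000) = 324,930,000,000 / 180,000 = 1,805,166.67.

€1,805,167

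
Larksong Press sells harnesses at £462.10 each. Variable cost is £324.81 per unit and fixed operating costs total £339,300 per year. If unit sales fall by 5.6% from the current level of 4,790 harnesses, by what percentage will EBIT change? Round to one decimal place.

-11.6%

Contribution at this volume is 4,790 × £137.29 = £657,619.10.
EBIT = £657,619.10 − £339,300 = £318,319.10.
DOL = contribution ÷ EBIT = £657,619.10 ÷ £318,319.10 = 2.0659.
Operating income changes by 2.0659 × -5.6% = -11.6%.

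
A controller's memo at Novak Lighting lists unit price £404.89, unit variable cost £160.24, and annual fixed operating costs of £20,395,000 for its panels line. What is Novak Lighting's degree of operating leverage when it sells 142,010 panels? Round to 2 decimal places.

Total contribution margin = 142,010 × £244.65 = £34,742,746.50.
Subtracting fixed costs: EBIT = £34,742,746.50 − £20,395,000 = £14,347,746.50.
Degree of operating leverage = £34,742,746.50 / £14,347,746.50 = 2.4215.

2.42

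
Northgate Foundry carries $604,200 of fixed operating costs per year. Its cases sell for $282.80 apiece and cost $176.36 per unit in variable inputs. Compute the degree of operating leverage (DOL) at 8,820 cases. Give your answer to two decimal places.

At 8,820 units, contribution = 8,820 × $106.44 = $938,800.80.
EBIT = $938,800.80 − $604,200 = $334,600.80.
Degree of operating leverage = $938,800.80 / $334,600.80 = 2.8057.

2.81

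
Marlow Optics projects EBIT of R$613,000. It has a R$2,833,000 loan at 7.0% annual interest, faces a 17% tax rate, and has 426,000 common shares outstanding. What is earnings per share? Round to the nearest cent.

R$0.81

Pre-tax income = R$613,000 − R$198,310.00 = R$414,690.00.
Net income = R$414,690.00 × (1 − 0.17) = R$344,192.70.
EPS = R$344,192.70 ÷ 426,000 = R$0.81.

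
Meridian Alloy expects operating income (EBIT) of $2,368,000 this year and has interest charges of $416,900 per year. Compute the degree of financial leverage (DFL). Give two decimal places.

Interest = $416,900.00.
DFL = EBIT ÷ (EBIT − I) = $2,368,000 ÷ ($2,368,000 − $416,900.00) = $2,368,000 ÷ $1,951,100.00 = 1.2137.

1.21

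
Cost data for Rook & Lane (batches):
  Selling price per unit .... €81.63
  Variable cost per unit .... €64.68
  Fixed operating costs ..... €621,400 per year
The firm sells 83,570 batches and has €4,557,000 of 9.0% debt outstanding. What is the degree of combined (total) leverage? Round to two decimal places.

3.68

At 83,570 units, contribution = 83,570 × €16.95 = €1,416,511.50.
Subtracting fixed costs: EBIT = €1,416,511.50 − €621,400 = €795,111.50. Interest = €410,130.00, so EBIT − I = €384,981.50.
Degree of total leverage = total CM / (EBIT − interest) = €1,416,511.50 / €384,981.50 = 3.6794.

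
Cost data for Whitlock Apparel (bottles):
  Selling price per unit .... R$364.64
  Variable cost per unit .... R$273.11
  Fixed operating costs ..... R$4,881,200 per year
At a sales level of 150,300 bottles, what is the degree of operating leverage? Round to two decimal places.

At 150,300 units, contribution = 150,300 × R$91.53 = R$13,756,959.00.
Subtracting fixed costs: EBIT = R$13,756,959.00 − R$4,881,200 = R$8,875,759.00.
So DOL = total CM / EBIT = R$13,756,959.00 / R$8,875,759.00 = 1.5499.

1.55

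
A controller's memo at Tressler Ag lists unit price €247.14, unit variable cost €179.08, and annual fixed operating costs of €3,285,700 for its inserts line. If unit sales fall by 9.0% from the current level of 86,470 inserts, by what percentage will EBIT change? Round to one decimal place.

Contribution at this volume is 86,470 × €68.06 = €5,885,148.20.
EBIT = €5,885,148.20 − €3,285,700 = €2,599,448.20.
Degree of operating leverage = €5,885,148.20 / €2,599,448.20 = 2.2640.
%ΔEBIT = DOL × %ΔSales = 2.2640 × -9.0% = -20.4%.

-20.4%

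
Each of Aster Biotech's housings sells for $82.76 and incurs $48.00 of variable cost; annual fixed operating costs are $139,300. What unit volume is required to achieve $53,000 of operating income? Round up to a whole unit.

Unit CM = price − variable cost = $82.76 − $48.00 = $34.76.
Required volume = (fixed costs + target profit) ÷ CM = ($139,300 + $53,000) ÷ $34.76 = 5,532.22, so 5,533 housings.

5,533 housings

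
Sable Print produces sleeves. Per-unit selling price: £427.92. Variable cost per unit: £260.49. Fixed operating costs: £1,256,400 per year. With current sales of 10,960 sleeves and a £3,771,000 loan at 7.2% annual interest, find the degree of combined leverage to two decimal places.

Total contribution margin = 10,960 × £167.43 = £1,835,032.80.
Operating income = contribution − fixed costs = £1,835,032.80 − £1,256,400 = £578,632.80. Interest = £271,512.00, so EBIT − I = £307,120.80.
Degree of total leverage = total CM / (EBIT − interest) = £1,835,032.80 / £307,120.80 = 5.9750.

5.97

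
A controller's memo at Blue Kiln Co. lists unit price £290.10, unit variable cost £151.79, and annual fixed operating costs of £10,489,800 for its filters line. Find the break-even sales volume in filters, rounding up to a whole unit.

75,843 filters

Contribution margin per unit = £290.10 − £151.79 = £138.31.
Units to break even: £10,489,800 ÷ £138.31 = 75,842.67, rounded up to 75,843.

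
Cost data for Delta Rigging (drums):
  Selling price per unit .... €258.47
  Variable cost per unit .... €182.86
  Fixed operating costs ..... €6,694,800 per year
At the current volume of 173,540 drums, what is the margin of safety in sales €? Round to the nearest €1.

€21,968,957

Contribution margin per unit = €258.47 − €182.86 = €75.61. Break-even units = €6,694,800 ÷ €75.61 = 88,543.84; break-even revenue = 88,543.84 × €258.47 = €22,885,927.21.
Actual sales revenue = 173,540 × €258.47 = €44,854,883.80.
Margin of safety = €44,854,883.80 − €22,885,927.21 = €21,968,957.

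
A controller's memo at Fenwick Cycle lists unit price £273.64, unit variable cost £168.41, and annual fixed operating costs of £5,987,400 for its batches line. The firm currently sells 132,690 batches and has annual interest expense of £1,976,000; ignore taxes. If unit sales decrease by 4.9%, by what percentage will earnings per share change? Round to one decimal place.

-11.4%

Total contribution margin = 132,690 × £105.23 = £13,962,968.70.
EBIT = £13,962,968.70 − £5,987,400 = £7,975,568.70.
After interest of £1,976,000.00, pre-tax earnings = £5,999,568.70.
Degree of combined leverage = contribution ÷ (EBIT − I) = £13,962,968.70 ÷ £5,999,568.70 = 2.3273.
EPS therefore changes by 2.3273 × (-4.9%) = -11.4%.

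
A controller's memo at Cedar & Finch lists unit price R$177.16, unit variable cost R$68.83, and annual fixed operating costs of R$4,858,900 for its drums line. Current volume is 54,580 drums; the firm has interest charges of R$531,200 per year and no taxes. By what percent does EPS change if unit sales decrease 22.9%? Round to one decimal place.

Contribution at this volume is 54,580 × R$108.33 = R$5,912,651.40.
Subtracting fixed costs: EBIT = R$5,912,651.40 − R$4,858,900 = R$1,053,751.40.
After interest of R$531,200.00, pre-tax earnings = R$522,551.40.
Degree of combined leverage = contribution ÷ (EBIT − I) = R$5,912,651.40 ÷ R$522,551.40 = 11.3150.
%ΔEPS = DCL × %ΔSales = 11.3150 × -22.9% = -259.1%.

-259.1%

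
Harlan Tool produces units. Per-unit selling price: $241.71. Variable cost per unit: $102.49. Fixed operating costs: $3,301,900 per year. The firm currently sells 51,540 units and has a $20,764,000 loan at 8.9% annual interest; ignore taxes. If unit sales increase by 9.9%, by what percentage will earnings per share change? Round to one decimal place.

Total contribution margin = 51,540 × $139.22 = $7,175,398.80.
Operating income = contribution − fixed costs = $7,175,398.80 − $3,301,900 = $3,873,498.80.
After interest of $1,847,996.00, pre-tax earnings = $2,025,502.80.
DCL = total CM / (EBIT − I) = $7,175,398.80 / $2,025,502.80 = 3.5425.
EPS therefore changes by 3.5425 × (+9.9%) = +35.1%.

+35.1%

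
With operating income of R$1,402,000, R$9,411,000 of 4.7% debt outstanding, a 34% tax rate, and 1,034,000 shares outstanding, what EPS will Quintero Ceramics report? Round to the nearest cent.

Pre-tax income = R$1,402,000 − R$442,317.00 = R$959,683.00.
Net income = R$959,683.00 × (1 − 0.34) = R$633,390.78.
EPS = R$633,390.78 ÷ 1,034,000 = R$0.61.

R$0.61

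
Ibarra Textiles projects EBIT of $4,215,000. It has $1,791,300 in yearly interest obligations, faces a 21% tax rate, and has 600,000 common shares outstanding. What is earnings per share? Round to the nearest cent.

$3.19

Interest = $1,791,300.00, so EBT = $4,215,000 − $1,791,300.00 = $2,423,700.00.
Net income = $2,423,700.00 × (1 − 0.21) = $1,914,723.00.
Per share: $1,914,723.00 / 600,000 shares = $3.19.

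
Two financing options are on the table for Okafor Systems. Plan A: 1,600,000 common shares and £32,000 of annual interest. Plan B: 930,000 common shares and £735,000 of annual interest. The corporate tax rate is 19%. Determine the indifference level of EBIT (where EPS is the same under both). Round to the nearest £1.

£1,710,806

Set EPS_A = EPS_B: (EBIT − £32,000)(1 − 0.19) ÷ 1,600,000 = (EBIT − £735,000)(1 − 0.19) ÷ 930,000.
Cancelling (1 − t) and cross-multiplying: 930,000·(EBIT − 32,000) = 1,600,000·(EBIT − 735,000).
EBIT × (1,600,000 − 930,000) = 735,000 × 1,600,000 − 32,000 × 930,000 = 1,146,240,000,000, so EBIT = 1,146,240,000,000 ÷ 670,000 = 1,710,805.97.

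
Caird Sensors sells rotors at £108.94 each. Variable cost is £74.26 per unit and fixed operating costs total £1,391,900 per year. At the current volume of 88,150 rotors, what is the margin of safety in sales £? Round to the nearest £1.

£5,230,697

Unit CM = price − variable cost = £108.94 − £74.26 = £34.68. Break-even units = £1,391,900 ÷ £34.68 = 40,135.52; break-even revenue = 40,135.52 × £108.94 = £4,372,364.07.
Actual sales revenue = 88,150 × £108.94 = £9,603,061.00.
Margin of safety = £9,603,061.00 − £4,372,364.07 = £5,230,697.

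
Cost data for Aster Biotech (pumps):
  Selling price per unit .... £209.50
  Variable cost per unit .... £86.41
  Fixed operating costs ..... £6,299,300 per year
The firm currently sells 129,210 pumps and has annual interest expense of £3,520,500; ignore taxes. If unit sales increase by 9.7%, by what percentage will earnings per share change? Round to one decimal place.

+25.4%

Contribution at this volume is 129,210 × £123.09 = £15,904,458.90.
EBIT = £15,904,458.90 − £6,299,300 = £9,605,158.90.
After interest of £3,520,500.00, pre-tax earnings = £6,084,658.90.
DCL = total CM / (EBIT − I) = £15,904,458.90 / £6,084,658.90 = 2.6139.
EPS therefore changes by 2.6139 × (+9.7%) = +25.4%.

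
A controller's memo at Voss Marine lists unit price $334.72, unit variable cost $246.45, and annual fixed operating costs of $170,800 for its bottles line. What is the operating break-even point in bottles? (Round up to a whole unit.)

1,935 bottles

Contribution margin per unit = $334.72 − $246.45 = $88.27.
Units to break even: $170,800 ÷ $88.27 = 1,934.97, rounded up to 1,935.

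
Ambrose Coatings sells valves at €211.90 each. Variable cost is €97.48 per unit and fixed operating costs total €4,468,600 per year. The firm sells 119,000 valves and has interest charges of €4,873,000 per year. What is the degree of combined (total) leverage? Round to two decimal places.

Total contribution margin = 119,000 × €114.42 = €13,615,980.00.
EBIT = €13,615,980.00 − €4,468,600 = €9,147,380.00. Interest = €4,873,000.00, so EBIT − I = €4,274,380.00.
Degree of total leverage = total CM / (EBIT − interest) = €13,615,980.00 / €4,274,380.00 = 3.1855.

3.19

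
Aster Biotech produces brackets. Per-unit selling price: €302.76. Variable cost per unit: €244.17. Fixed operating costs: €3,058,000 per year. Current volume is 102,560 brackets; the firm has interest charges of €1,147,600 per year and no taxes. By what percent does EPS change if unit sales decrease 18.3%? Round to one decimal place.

Contribution at this volume is 102,560 × €58.59 = €6,008,990.40.
Operating income = contribution − fixed costs = €6,008,990.40 − €3,058,000 = €2,950,990.40.
After interest of €1,147,600.00, pre-tax earnings = €1,803,390.40.
DCL = total CM / (EBIT − I) = €6,008,990.40 / €1,803,390.40 = 3.3321.
%ΔEPS = DCL × %ΔSales = 3.3321 × -18.3% = -61.0%.

-61.0%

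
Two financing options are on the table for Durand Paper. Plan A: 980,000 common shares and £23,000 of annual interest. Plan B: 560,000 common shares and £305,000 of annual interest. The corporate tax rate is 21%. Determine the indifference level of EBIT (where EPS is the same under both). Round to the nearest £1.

£681,000

At indifference, (EBIT − 23,000)(1 − t)/980,000 = (EBIT − 305,000)(1 − t)/560,000.
The (1 − t) factor cancels: (EBIT − 23,000) × 560,000 = (EBIT − 305,000) × 980,000.
EBIT × (980,000 − 560,000) = 305,000 × 980,000 − 23,000 × 560,000 = 286,020,000,000, so EBIT = 286,020,000,000 ÷ 420,000 = 681,000.00.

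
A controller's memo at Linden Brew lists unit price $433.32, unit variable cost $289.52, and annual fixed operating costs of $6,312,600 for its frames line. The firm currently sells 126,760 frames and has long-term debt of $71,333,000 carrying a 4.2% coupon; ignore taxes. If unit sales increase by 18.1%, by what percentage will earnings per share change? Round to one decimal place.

+37.0%

Contribution at this volume is 126,760 × $143.80 = $18,228,088.00.
Operating income = contribution − fixed costs = $18,228,088.00 − $6,312,600 = $11,915,488.00.
After interest of $2,995,986.00, pre-tax earnings = $8,919,502.00.
DCL = total CM / (EBIT − I) = $18,228,088.00 / $8,919,502.00 = 2.0436.
%ΔEPS = DCL × %ΔSales = 2.0436 × +18.1% = +37.0%.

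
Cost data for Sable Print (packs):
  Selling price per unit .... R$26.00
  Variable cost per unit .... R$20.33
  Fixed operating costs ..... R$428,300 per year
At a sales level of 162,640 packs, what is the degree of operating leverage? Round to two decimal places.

Contribution at this volume is 162,640 × R$5.67 = R$922,168.80.
Operating income = contribution − fixed costs = R$922,168.80 − R$428,300 = R$493,868.80.
DOL = contribution ÷ EBIT = R$922,168.80 ÷ R$493,868.80 = 1.8672.

1.87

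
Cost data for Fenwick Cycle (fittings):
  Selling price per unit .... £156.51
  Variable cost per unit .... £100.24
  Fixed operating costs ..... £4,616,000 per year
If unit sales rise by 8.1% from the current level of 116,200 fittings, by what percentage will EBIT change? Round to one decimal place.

+27.5%

Total contribution margin = 116,200 × £56.27 = £6,538,574.00.
Subtracting fixed costs: EBIT = £6,538,574.00 − £4,616,000 = £1,922,574.00.
DOL = contribution ÷ EBIT = £6,538,574.00 ÷ £1,922,574.00 = 3.4009.
Operating income changes by 3.4009 × +8.1% = +27.5%.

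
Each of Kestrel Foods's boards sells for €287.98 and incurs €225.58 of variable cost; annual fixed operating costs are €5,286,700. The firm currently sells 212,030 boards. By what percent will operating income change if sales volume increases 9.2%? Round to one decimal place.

Contribution at this volume is 212,030 × €62.40 = €13,230,672.00.
EBIT = €13,230,672.00 − €5,286,700 = €7,943,972.00.
Degree of operating leverage = €13,230,672.00 / €7,943,972.00 = 1.6655.
Operating income changes by 1.6655 × +9.2% = +15.3%.

+15.3%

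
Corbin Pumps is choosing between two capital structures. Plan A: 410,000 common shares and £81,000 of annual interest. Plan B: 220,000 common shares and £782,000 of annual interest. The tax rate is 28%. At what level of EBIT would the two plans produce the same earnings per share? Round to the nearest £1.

£1,593,684

Set EPS_A = EPS_B: (EBIT − £81,000)(1 − 0.28) ÷ 410,000 = (EBIT − £782,000)(1 − 0.28) ÷ 220,000.
Cancelling (1 − t) and cross-multiplying: 220,000·(EBIT − 81,000) = 410,000·(EBIT − 782,000).
Solving, EBIT = (782,000·410,000 − 81,000·220,000) / (410,000 − 220,000) = 302,800,000,000 / 190,000 = 1,593,684.21.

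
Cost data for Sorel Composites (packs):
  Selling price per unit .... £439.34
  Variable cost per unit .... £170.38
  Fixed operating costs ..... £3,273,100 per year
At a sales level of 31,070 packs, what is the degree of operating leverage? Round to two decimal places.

1.64

Contribution at this volume is 31,070 × £268.96 = £8,356,587.20.
Subtracting fixed costs: EBIT = £8,356,587.20 − £3,273,100 = £5,083,487.20.
So DOL = total CM / EBIT = £8,356,587.20 / £5,083,487.20 = 1.6439.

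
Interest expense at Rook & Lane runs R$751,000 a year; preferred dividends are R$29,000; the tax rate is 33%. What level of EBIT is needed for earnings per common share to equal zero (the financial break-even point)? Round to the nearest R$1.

Grossing the preferred dividend up to pre-tax terms: R$29,000 / (1 − 0.33) = R$43,283.58.
EPS = 0 when EBIT covers interest plus the pre-tax preferred burden: R$751,000 + R$43,283.58 = R$794,283.58.

R$794,284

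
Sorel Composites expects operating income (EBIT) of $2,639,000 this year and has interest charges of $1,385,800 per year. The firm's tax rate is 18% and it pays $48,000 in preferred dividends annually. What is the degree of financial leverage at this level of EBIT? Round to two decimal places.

Annual interest charges come to $1,385,800.00.
Pre-tax preferred-dividend burden = $48,000 ÷ (1 − 0.18) = $58,536.59.
DFL = EBIT ÷ [EBIT − I − D_p/(1−t)] = $2,639,000 ÷ [$2,639,000 − $1,385,800.00 − $58,536.59] = $2,639,000 ÷ $1,194,663.41 = 2.2090.

2.21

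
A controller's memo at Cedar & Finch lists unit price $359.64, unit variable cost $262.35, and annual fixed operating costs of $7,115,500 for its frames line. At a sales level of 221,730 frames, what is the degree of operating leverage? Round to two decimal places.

1.49

Contribution at this volume is 221,730 × $97.29 = $21,572,111.70.
Subtracting fixed costs: EBIT = $21,572,111.70 − $7,115,500 = $14,456,611.70.
So DOL = total CM / EBIT = $21,572,111.70 / $14,456,611.70 = 1.4922.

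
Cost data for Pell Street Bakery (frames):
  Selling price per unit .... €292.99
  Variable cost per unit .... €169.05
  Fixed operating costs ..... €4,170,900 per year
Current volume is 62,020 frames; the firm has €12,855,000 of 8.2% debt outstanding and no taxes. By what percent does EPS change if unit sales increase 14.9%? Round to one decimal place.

Contribution at this volume is 62,020 × €123.94 = €7,686,758.80.
Subtracting fixed costs: EBIT = €7,686,758.80 − €4,170,900 = €3,515,858.80.
Interest = €1,054,110.00, so EBIT − I = €2,461,748.80.
Degree of combined leverage = contribution ÷ (EBIT − I) = €7,686,758.80 ÷ €2,461,748.80 = 3.1225.
%ΔEPS = DCL × %ΔSales = 3.1225 × +14.9% = +46.5%.

+46.5%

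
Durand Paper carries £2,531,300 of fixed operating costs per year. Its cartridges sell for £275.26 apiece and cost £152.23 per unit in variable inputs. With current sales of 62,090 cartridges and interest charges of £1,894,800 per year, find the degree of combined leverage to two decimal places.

2.38

Contribution at this volume is 62,090 × £123.03 = £7,638,932.70.
Subtracting fixed costs: EBIT = £7,638,932.70 − £2,531,300 = £5,107,632.70. Interest = £1,894,800.00.
DOL = £7,638,932.70 ÷ £5,107,632.70 = 1.4956; DFL = £5,107,632.70 ÷ £3,212,832.70 = 1.5898.
DCL = DOL × DFL = 1.4956 × 1.5898 = 2.3777.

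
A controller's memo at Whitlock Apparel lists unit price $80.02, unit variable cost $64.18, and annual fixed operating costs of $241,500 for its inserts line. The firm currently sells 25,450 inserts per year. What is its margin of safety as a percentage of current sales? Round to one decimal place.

Unit CM = price − variable cost = $80.02 − $64.18 = $15.84. Break-even units = $241,500 ÷ $15.84 = 15,246.21; break-even revenue = 15,246.21 × $80.02 = $1,220,001.89.
Current sales = 25,450 × $80.02 = $2,036,509.00.
Margin of safety = ($2,036,509.00 − $1,220,001.89) ÷ $2,036,509.00 = 40.1%.

40.1%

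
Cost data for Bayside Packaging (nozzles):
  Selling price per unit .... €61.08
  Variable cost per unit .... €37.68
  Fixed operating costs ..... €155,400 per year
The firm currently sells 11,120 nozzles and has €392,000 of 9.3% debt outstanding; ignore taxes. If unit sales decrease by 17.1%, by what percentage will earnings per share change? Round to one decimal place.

At 11,120 units, contribution = 11,120 × €23.40 = €260,208.00.
Operating income = contribution − fixed costs = €260,208.00 − €155,400 = €104,808.00.
Interest = €36,456.00, so EBIT − I = €68,352.00.
Degree of combined leverage = contribution ÷ (EBIT − I) = €260,208.00 ÷ €68,352.00 = 3.8069.
EPS therefore changes by 3.8069 × (-17.1%) = -65.1%.

-65.1%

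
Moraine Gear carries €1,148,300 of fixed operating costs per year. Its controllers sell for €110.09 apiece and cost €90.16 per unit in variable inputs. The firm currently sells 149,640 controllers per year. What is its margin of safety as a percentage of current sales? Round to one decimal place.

Contribution margin per unit = €110.09 − €90.16 = €19.93. Break-even units = €1,148,300 ÷ €19.93 = 57,616.66; break-even revenue = 57,616.66 × €110.09 = €6,343,017.91.
Current sales = 149,640 × €110.09 = €16,473,867.60.
Margin of safety = (€16,473,867.60 − €6,343,017.91) ÷ €16,473,867.60 = 61.5%.

61.5%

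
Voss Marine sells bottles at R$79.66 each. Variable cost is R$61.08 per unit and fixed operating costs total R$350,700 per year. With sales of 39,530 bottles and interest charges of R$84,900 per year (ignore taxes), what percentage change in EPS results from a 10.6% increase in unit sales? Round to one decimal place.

Total contribution margin = 39,530 × R$18.58 = R$734,467.40.
Subtracting fixed costs: EBIT = R$734,467.40 − R$350,700 = R$383,767.40.
Interest = R$84,900.00, so EBIT − I = R$298,867.40.
Degree of combined leverage = contribution ÷ (EBIT − I) = R$734,467.40 ÷ R$298,867.40 = 2.4575.
EPS therefore changes by 2.4575 × (+10.6%) = +26.0%.

+26.0%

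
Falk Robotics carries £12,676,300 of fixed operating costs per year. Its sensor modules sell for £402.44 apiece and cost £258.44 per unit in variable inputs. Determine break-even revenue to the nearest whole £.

£35,426,737

Contribution margin per unit = £402.44 − £258.44 = £144.00, a CM ratio of £144.00 ÷ £402.44 = 0.3578.
Break-even revenue = fixed costs × price ÷ CM = £12,676,300 × £402.44 ÷ £144.00 = £35,426,737.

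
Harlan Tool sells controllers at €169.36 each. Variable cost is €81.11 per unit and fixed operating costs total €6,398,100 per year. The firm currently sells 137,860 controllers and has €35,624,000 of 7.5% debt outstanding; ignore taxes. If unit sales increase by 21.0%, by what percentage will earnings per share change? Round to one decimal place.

At 137,860 units, contribution = 137,860 × €88.25 = €12,166,145.00.
EBIT = €12,166,145.00 − €6,398,100 = €5,768,045.00.
Interest = €2,671,800.00, so EBIT − I = €3,096,245.00.
DCL = total CM / (EBIT − I) = €12,166,145.00 / €3,096,245.00 = 3.9293.
%ΔEPS = DCL × %ΔSales = 3.9293 × +21.0% = +82.5%.

+82.5%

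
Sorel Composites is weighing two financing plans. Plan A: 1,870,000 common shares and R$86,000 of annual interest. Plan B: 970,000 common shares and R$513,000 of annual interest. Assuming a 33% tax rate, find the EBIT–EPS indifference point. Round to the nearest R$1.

R$973,211

At indifference, (EBIT − 86,000)(1 − t)/1,870,000 = (EBIT − 513,000)(1 − t)/970,000.
Cancelling (1 − t) and cross-multiplying: 970,000·(EBIT − 86,000) = 1,870,000·(EBIT − 513,000).
EBIT × (1,870,000 − 970,000) = 513,000 × 1,870,000 − 86,000 × 970,000 = 875,890,000,000, so EBIT = 875,890,000,000 ÷ 900,000 = 973,211.11.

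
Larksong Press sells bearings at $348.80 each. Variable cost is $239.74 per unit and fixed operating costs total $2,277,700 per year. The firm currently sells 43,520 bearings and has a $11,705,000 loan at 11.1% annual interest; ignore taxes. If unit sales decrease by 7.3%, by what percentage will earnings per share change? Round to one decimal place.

At 43,520 units, contribution = 43,520 × $109.06 = $4,746,291.20.
Subtracting fixed costs: EBIT = $4,746,291.20 − $2,277,700 = $2,468,591.20.
Interest = $1,299,255.00, so EBIT − I = $1,169,336.20.
Degree of combined leverage = contribution ÷ (EBIT − I) = $4,746,291.20 ÷ $1,169,336.20 = 4.0590.
EPS therefore changes by 4.0590 × (-7.3%) = -29.6%.

-29.6%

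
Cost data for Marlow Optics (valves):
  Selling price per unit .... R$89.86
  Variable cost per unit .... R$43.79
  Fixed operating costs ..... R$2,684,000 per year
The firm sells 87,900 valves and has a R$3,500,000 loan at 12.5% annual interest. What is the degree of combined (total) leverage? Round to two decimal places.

4.36

Total contribution margin = 87,900 × R$46.07 = R$4,049,553.00.
Subtracting fixed costs: EBIT = R$4,049,553.00 − R$2,684,000 = R$1,365,553.00. Interest = R$437,500.00.
DOL = R$4,049,553.00 ÷ R$1,365,553.00 = 2.9655; DFL = R$1,365,553.00 ÷ R$928,053.00 = 1.4714.
Combined leverage = 2.9655 × 1.4714 = 4.3634.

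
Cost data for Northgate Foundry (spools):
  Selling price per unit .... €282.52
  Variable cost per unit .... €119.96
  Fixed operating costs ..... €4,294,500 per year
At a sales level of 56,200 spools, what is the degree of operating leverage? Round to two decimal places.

Contribution at this volume is 56,200 × €162.56 = €9,135,872.00.
Operating income = contribution − fixed costs = €9,135,872.00 − €4,294,500 = €4,841,372.00.
So DOL = total CM / EBIT = €9,135,872.00 / €4,841,372.00 = 1.8870.

1.89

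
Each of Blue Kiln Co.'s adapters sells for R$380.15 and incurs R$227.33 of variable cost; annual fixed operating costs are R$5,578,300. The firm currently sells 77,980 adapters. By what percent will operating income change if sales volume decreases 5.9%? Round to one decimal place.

At 77,980 units, contribution = 77,980 × R$152.82 = R$11,916,903.60.
Operating income = contribution − fixed costs = R$11,916,903.60 − R$5,578,300 = R$6,338,603.60.
Degree of operating leverage = R$11,916,903.60 / R$6,338,603.60 = 1.8801.
Operating income changes by 1.8801 × -5.9% = -11.1%.

-11.1%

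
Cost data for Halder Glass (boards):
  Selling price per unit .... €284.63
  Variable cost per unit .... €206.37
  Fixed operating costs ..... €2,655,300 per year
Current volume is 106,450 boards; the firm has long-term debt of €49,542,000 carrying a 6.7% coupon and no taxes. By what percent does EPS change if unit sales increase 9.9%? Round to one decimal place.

Total contribution margin = 106,450 × €78.26 = €8,330,777.00.
EBIT = €8,330,777.00 − €2,655,300 = €5,675,477.00.
Interest = €3,319,314.00, so EBIT − I = €2,356,163.00.
Degree of combined leverage = contribution ÷ (EBIT − I) = €8,330,777.00 ÷ €2,356,163.00 = 3.5357.
EPS therefore changes by 3.5357 × (+9.9%) = +35.0%.

+35.0%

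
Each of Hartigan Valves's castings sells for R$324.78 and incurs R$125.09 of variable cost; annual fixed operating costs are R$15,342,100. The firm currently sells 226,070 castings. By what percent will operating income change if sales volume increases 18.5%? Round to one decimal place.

Contribution at this volume is 226,070 × R$199.69 = R$45,143,918.30.
EBIT = R$45,143,918.30 − R$15,342,100 = R$29,801,818.30.
DOL = contribution ÷ EBIT = R$45,143,918.30 ÷ R$29,801,818.30 = 1.5148.
%ΔEBIT = DOL × %ΔSales = 1.5148 × +18.5% = +28.0%.

+28.0%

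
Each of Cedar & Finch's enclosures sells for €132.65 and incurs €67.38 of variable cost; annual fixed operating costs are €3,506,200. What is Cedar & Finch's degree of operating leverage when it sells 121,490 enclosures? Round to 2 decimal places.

1.79

Total contribution margin = 121,490 × €65.27 = €7,929,652.30.
Operating income = contribution − fixed costs = €7,929,652.30 − €3,506,200 = €4,423,452.30.
Degree of operating leverage = €7,929,652.30 / €4,423,452.30 = 1.7926.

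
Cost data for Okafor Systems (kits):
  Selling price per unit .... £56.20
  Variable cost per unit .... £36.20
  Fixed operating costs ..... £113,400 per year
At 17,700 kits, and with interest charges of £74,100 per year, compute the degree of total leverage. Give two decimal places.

2.13

Contribution at this volume is 17,700 × £20.00 = £354,000.00.
Subtracting fixed costs: EBIT = £354,000.00 − £113,400 = £240,600.00. Interest = £74,100.00.
DOL = £354,000.00 ÷ £240,600.00 = 1.4713; DFL = £240,600.00 ÷ £166,500.00 = 1.4450.
DCL = DOL × DFL = 1.4713 × 1.4450 = 2.1260.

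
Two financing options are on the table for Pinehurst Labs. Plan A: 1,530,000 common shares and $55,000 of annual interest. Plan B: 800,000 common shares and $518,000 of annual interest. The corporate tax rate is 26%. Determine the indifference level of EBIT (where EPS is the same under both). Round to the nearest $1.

$1,025,397

Set EPS_A = EPS_B: (EBIT − $55,000)(1 − 0.26) ÷ 1,530,000 = (EBIT − $518,000)(1 − 0.26) ÷ 800,000.
The (1 − t) factor cancels: (EBIT − 55,000) × 800,000 = (EBIT − 518,000) × 1,530,000.
EBIT × (1,530,000 − 800,000) = 518,000 × 1,530,000 − 55,000 × 800,000 = 748,540,000,000, so EBIT = 748,540,000,000 ÷ 730,000 = 1,025,397.26.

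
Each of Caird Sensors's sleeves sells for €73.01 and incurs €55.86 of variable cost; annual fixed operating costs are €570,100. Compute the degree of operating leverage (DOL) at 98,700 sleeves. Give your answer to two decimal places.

1.51

At 98,700 units, contribution = 98,700 × €17.15 = €1,692,705.00.
Operating income = contribution − fixed costs = €1,692,705.00 − €570,100 = €1,122,605.00.
Degree of operating leverage = €1,692,705.00 / €1,122,605.00 = 1.5078.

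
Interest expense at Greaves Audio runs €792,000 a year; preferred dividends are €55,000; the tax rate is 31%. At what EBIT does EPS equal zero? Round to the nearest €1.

€871,710

Grossing the preferred dividend up to pre-tax terms: €55,000 / (1 − 0.31) = €79,710.14.
Financial break-even EBIT = interest + D_p ÷ (1 − t) = €792,000 + €79,710.14 = €871,710.14.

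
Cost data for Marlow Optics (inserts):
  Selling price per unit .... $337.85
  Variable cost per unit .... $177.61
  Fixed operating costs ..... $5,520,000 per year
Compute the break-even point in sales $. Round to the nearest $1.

Contribution margin per unit = $337.85 − $177.61 = $160.24, a CM ratio of $160.24 ÷ $337.85 = 0.4743.
Break-even sales = FC ÷ CM ratio = $5,520,000 × $337.85 / $160.24 = $11,638,367.

$11,638,367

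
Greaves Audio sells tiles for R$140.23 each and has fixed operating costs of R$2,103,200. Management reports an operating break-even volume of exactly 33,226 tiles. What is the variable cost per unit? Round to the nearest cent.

R$76.93

At break-even, FC = Q × (P − VC), so P − VC = R$2,103,200 ÷ 33,226 = R$63.2998.
Variable cost per unit = R$140.23 − R$63.2998 = R$76.93.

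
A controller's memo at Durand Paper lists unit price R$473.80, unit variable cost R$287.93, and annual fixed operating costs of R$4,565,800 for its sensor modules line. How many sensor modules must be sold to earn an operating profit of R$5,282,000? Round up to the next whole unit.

Unit CM = price − variable cost = R$473.80 − R$287.93 = R$185.87.
Need Q such that Q × R$185.87 − R$4,565,800 = R$5,282,000, i.e. Q = R$9,847,800 / R$185.87 = 52,982.19 → 52,983.

52,983 sensor modules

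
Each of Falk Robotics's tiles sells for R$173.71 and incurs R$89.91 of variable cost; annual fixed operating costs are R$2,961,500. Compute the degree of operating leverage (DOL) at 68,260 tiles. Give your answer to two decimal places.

2.07

Total contribution margin = 68,260 × R$83.80 = R$5,720,188.00.
EBIT = R$5,720,188.00 − R$2,961,500 = R$2,758,688.00.
So DOL = total CM / EBIT = R$5,720,188.00 / R$2,758,688.00 = 2.0735.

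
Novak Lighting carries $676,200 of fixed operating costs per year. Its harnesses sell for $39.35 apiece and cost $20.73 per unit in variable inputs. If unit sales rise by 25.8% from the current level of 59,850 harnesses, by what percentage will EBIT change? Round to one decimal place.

Total contribution margin = 59,850 × $18.62 = $1,114,407.00.
EBIT = $1,114,407.00 − $676,200 = $438,207.00.
DOL = contribution ÷ EBIT = $1,114,407.00 ÷ $438,207.00 = 2.5431.
Operating income changes by 2.5431 × +25.8% = +65.6%.

+65.6%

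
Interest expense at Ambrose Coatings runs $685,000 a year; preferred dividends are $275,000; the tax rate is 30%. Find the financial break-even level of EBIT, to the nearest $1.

Preferred dividends are paid after tax, so their pre-tax equivalent is $275,000 ÷ (1 − 0.30) = $392,857.14.
EPS = 0 when EBIT covers interest plus the pre-tax preferred burden: $685,000 + $392,857.14 = $1,077,857.14.

$1,077,857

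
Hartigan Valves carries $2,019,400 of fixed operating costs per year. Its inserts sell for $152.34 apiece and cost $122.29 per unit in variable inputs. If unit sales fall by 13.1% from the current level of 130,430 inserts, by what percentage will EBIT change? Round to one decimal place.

-27.0%

Total contribution margin = 130,430 × $30.05 = $3,919,421.50.
Subtracting fixed costs: EBIT = $3,919,421.50 − $2,019,400 = $1,900,021.50.
Degree of operating leverage = $3,919,421.50 / $1,900,021.50 = 2.0628.
%ΔEBIT = DOL × %ΔSales = 2.0628 × -13.1% = -27.0%.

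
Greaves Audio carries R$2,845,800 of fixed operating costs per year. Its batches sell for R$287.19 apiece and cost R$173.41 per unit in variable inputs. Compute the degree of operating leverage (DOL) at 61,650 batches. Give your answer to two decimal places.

1.68

At 61,650 units, contribution = 61,650 × R$113.78 = R$7,014,537.00.
Subtracting fixed costs: EBIT = R$7,014,537.00 − R$2,845,800 = R$4,168,737.00.
DOL = contribution ÷ EBIT = R$7,014,537.00 ÷ R$4,168,737.00 = 1.6827.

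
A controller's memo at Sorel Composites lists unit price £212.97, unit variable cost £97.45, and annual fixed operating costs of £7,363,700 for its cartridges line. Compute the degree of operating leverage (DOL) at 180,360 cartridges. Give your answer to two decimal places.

At 180,360 units, contribution = 180,360 × £115.52 = £20,835,187.20.
Subtracting fixed costs: EBIT = £20,835,187.20 − £7,363,700 = £13,471,487.20.
So DOL = total CM / EBIT = £20,835,187.20 / £13,471,487.20 = 1.5466.

1.55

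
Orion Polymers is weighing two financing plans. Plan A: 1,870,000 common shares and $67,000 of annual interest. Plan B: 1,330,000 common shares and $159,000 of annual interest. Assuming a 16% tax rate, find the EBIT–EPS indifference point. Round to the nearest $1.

Set EPS_A = EPS_B: (EBIT − $67,000)(1 − 0.16) ÷ 1,870,000 = (EBIT − $159,000)(1 − 0.16) ÷ 1,330,000.
Cancelling (1 − t) and cross-multiplying: 1,330,000·(EBIT − 67,000) = 1,870,000·(EBIT − 159,000).
Solving, EBIT = (159,000·1,870,000 − 67,000·1,330,000) / (1,870,000 − 1,330,000) = 208,220,000,000 / 540,000 = 385,592.59.

$385,593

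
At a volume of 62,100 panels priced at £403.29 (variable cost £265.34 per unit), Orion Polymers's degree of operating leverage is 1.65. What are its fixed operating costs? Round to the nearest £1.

£3,374,759

Contribution at this volume is 62,100 × £137.95 = £8,566,695.00.
DOL = contribution / EBIT, so EBIT = £8,566,695.00 / 1.65 = £5,191,936.36.
Fixed costs = CM − EBIT = £8,566,695.00 − £5,191,936.36 = £3,374,759.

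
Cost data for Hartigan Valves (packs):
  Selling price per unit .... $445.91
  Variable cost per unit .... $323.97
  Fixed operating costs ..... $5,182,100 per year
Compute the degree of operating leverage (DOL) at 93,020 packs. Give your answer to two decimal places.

1.84

Total contribution margin = 93,020 × $121.94 = $11,342,858.80.
Subtracting fixed costs: EBIT = $11,342,858.80 − $5,182,100 = $6,160,758.80.
So DOL = total CM / EBIT = $11,342,858.80 / $6,160,758.80 = 1.8411.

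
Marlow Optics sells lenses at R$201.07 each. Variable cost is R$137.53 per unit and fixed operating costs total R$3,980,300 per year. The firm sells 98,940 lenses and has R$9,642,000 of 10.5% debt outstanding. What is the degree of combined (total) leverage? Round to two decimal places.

4.86

Contribution at this volume is 98,940 × R$63.54 = R$6,286,647.60.
Operating income = contribution − fixed costs = R$6,286,647.60 − R$3,980,300 = R$2,306,347.60. Interest = R$1,012,410.00, so EBIT − I = R$1,293,937.60.
DCL = contribution ÷ (EBIT − I) = R$6,286,647.60 ÷ R$1,293,937.60 = 4.8585.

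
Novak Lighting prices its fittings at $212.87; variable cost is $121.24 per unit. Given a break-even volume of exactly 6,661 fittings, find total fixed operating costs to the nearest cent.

$610,347.43

Unit CM = price − variable cost = $212.87 − $121.24 = $91.63.
Fixed costs = break-even units × CM = 6,661 × $91.63 = $610,347.43.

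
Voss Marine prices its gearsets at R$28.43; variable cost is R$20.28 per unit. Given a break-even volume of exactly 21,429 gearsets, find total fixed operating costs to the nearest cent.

Contribution margin per unit = R$28.43 − R$20.28 = R$8.15.
Fixed costs = break-even units × CM = 21,429 × R$8.15 = R$174,646.35.

R$174,646.35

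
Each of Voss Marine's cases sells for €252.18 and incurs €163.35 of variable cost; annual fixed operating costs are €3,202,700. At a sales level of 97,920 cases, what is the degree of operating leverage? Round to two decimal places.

1.58

At 97,920 units, contribution = 97,920 × €88.83 = €8,698,233.60.
EBIT = €8,698,233.60 − €3,202,700 = €5,495,533.60.
So DOL = total CM / EBIT = €8,698,233.60 / €5,495,533.60 = 1.5828.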